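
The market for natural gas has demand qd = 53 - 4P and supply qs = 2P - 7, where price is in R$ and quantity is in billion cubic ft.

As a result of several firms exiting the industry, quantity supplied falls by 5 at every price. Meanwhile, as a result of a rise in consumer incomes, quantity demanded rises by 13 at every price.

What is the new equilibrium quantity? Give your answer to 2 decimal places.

14.00

Original equilibrium: 53 - 4P = 2P - 7 gives 60 = 6P, so P = 10 and q = 13.
The shock moves the curves to qd = 66 - 4P and qs = 2P - 12.
Setting them equal: 66 - 4P = 2P - 12 → 78 = 6P, so P = 13 and q = 14.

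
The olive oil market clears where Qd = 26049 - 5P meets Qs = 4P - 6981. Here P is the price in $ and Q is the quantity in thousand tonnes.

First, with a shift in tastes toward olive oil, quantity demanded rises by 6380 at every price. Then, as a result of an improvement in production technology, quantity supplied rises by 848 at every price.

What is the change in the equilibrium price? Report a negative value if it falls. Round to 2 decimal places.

Initially, 26049 - 5P = 4P - 6981, so 33030 = 9P and P = 3670, Q = 7699.
After the shift, demand is Qd = 32429 - 5P and supply is Qs = 4P - 6133.
Equate the new curves: 32429 - 5P = 4P - 6133, giving 38562 = 9P, P = 12854/3 ≈ 4284.6667, Q = 33017/3 ≈ 11005.6667.
ΔP = 4284.6667 − 3670 = +614.67.

+614.67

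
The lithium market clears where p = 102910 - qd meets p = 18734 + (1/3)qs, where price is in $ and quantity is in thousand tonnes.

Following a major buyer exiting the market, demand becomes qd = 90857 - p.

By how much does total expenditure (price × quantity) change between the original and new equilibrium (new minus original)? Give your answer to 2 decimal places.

-522576647.81

Before the shock: 102910 - p = 3p - 56202 ⇒ 159112 = 4p ⇒ p = 39778, q = 63132.
After the shift, demand is qd = 90857 - p and supply is qs = 3p - 56202.
Setting them equal: 90857 - p = 3p - 56202 → 147059 = 4p, so p = 36764.75 and q = 54092.25.
Expenditure moves from 39778×63132 = 2511264696 to 36764.75×54092.25 = 1988688048.1875; change = -522576647.81.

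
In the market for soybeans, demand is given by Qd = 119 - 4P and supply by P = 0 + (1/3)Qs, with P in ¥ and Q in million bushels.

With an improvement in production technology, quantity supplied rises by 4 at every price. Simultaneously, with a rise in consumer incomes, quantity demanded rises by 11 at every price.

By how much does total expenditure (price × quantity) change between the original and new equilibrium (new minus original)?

Original equilibrium: 119 - 4P = 3P gives 119 = 7P, so P = 17 and Q = 51.
After the shift, demand is Qd = 130 - 4P and supply is Qs = 3P + 4.
Clearing the new market: 130 - 4P = 3P + 4, so P = 18 and Q = 58.
Expenditure moves from 17×51 = 867 to 18×58 = 1044; change = +177.

+177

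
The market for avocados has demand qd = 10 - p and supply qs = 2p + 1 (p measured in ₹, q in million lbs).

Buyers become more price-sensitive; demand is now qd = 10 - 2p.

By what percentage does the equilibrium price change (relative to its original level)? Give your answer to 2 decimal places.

Solve the original market: 10 - p = 2p + 1, hence p = 3 and q = 7.
The shock moves the curves to qd = 10 - 2p and qs = 2p + 1.
Setting them equal: 10 - 2p = 2p + 1 → 9 = 4p, so p = 2.25 and q = 5.5.
%Δp = (2.25 − 3) / 3 × 100 = -25.00%.

-25.00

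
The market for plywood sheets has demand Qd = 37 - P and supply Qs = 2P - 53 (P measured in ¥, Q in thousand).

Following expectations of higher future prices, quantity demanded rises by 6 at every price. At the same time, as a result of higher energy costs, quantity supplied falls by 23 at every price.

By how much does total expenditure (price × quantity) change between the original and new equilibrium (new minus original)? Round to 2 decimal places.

Solve the original market: 37 - P = 2P - 53, hence P = 30 and Q = 7.
The new curves are Qd = 43 - P (demand) and Qs = 2P - 76 (supply).
Setting them equal: 43 - P = 2P - 76 → 119 = 3P, so P = 119/3 ≈ 39.6667 and Q = 10/3 ≈ 3.3333.
Expenditure moves from 30×7 = 210 to 39.6667×3.3333 = 132.2222; change = -77.78.

-77.78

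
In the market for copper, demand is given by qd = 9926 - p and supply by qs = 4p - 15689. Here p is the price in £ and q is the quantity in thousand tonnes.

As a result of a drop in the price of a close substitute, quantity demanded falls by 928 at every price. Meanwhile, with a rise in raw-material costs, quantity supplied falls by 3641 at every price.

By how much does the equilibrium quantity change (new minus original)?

Before the shock: 9926 - p = 4p - 15689 ⇒ 25615 = 5p ⇒ p = 5123, q = 4803.
With the change applied: demand qd = 8998 - p, supply qs = 4p - 19330.
Clearing the new market: 8998 - p = 4p - 19330, so p = 5665.6 and q = 3332.4.
Δq = 3332.4 − 4803 = -1470.6.

-1470.6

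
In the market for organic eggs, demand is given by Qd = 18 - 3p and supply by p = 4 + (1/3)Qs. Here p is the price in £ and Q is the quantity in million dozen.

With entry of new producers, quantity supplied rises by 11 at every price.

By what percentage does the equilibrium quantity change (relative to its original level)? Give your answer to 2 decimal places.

Solve the original market: 18 - 3p = 3p - 12, hence p = 5 and Q = 3.
With the change applied: demand Qd = 18 - 3p, supply Qs = 3p - 1.
Clearing the new market: 18 - 3p = 3p - 1, so p = 19/6 ≈ 3.1667 and Q = 8.5.
%ΔQ = (8.5 − 3) / 3 × 100 = +183.33%.

+183.33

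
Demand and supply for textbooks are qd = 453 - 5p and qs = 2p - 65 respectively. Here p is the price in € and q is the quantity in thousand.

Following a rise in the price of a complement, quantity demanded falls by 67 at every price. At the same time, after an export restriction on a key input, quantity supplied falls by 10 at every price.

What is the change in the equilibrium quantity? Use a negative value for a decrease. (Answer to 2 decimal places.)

Original equilibrium: 453 - 5p = 2p - 65 gives 518 = 7p, so p = 74 and q = 83.
With the change applied: demand qd = 386 - 5p, supply qs = 2p - 75.
New equilibrium: 386 - 5p = 2p - 75 ⇒ 461 = 7p ⇒ p = 461/7 ≈ 65.8571, q = 397/7 ≈ 56.7143.
Δq = 56.7143 − 83 = -26.29.

-26.29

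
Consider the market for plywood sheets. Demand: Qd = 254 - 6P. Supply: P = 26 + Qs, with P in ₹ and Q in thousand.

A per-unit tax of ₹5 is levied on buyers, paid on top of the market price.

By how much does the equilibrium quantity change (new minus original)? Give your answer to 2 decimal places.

-4.29

Initially, 254 - 6P = P - 26, so 280 = 7P and P = 40, Q = 14.
Since buyers pay the price plus the tax, the effective demand curve becomes Qd = 224 - 6P.
New equilibrium: 224 - 6P = P - 26 ⇒ 250 = 7P ⇒ P = 250/7 ≈ 35.7143, Q = 68/7 ≈ 9.7143.
ΔQ = 9.7143 − 14 = -4.29.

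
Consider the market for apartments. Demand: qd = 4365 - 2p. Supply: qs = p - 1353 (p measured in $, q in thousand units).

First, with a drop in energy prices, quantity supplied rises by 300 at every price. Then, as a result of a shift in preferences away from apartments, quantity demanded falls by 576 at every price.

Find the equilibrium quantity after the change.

Original equilibrium: 4365 - 2p = p - 1353 gives 5718 = 3p, so p = 1906 and q = 553.
After the shift, demand is qd = 3789 - 2p and supply is qs = p - 1053.
Setting them equal: 3789 - 2p = p - 1053 → 4842 = 3p, so p = 1614 and q = 561.

561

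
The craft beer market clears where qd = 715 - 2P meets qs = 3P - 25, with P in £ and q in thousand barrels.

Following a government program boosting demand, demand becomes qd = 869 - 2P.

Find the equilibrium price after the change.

Original equilibrium: 715 - 2P = 3P - 25 gives 740 = 5P, so P = 148 and q = 419.
With the change applied: demand qd = 869 - 2P, supply qs = 3P - 25.
Equate the new curves: 869 - 2P = 3P - 25, giving 894 = 5P, P = 178.8, q = 511.4.

178.8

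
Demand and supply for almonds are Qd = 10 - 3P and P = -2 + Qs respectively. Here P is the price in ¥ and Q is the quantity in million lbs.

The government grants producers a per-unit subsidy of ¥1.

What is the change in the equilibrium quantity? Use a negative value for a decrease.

Initially, 10 - 3P = P + 2, so 8 = 4P and P = 2, Q = 4.
Since sellers receive the price plus the subsidy, the effective supply curve becomes Qs = P + 3.
New equilibrium: 10 - 3P = P + 3 ⇒ 7 = 4P ⇒ P = 1.75, Q = 4.75.
ΔQ = 4.75 − 4 = +0.75.

+0.75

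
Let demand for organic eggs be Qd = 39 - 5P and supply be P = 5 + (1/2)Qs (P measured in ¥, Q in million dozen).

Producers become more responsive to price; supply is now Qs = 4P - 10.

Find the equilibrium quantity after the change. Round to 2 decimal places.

Solve the original market: 39 - 5P = 2P - 10, hence P = 7 and Q = 4.
The new curves are Qd = 39 - 5P (demand) and Qs = 4P - 10 (supply).
Clearing the new market: 39 - 5P = 4P - 10, so P = 49/9 ≈ 5.4444 and Q = 106/9 ≈ 11.7778.

11.78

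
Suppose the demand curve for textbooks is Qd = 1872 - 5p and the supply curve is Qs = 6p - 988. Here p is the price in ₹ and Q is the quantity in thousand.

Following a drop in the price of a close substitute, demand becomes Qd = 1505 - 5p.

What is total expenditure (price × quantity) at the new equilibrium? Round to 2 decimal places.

84267.52

Solve the original market: 1872 - 5p = 6p - 988, hence p = 260 and Q = 572.
With the change applied: demand Qd = 1505 - 5p, supply Qs = 6p - 988.
Setting them equal: 1505 - 5p = 6p - 988 → 2493 = 11p, so p = 2493/11 ≈ 226.6364 and Q = 4090/11 ≈ 371.8182.
New expenditure = 226.6364 × 371.8182 = 84267.52.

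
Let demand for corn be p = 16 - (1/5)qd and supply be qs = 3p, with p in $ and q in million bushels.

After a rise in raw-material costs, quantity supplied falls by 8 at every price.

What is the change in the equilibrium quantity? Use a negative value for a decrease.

Initially, 80 - 5p = 3p, so 80 = 8p and p = 10, q = 30.
The shock moves the curves to qd = 80 - 5p and qs = 3p - 8.
Setting them equal: 80 - 5p = 3p - 8 → 88 = 8p, so p = 11 and q = 25.
Δq = 25 − 30 = -5.

-5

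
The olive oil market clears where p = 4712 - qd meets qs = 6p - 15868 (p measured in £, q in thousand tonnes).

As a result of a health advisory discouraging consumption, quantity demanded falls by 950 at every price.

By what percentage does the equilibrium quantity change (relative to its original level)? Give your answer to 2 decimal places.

Before the shock: 4712 - p = 6p - 15868 ⇒ 20580 = 7p ⇒ p = 2940, q = 1772.
The shock moves the curves to qd = 3762 - p and qs = 6p - 15868.
Equate the new curves: 3762 - p = 6p - 15868, giving 19630 = 7p, p = 19630/7 ≈ 2804.2857, q = 6704/7 ≈ 957.7143.
%Δq = (957.7143 − 1772) / 1772 × 100 = -45.95%.

-45.95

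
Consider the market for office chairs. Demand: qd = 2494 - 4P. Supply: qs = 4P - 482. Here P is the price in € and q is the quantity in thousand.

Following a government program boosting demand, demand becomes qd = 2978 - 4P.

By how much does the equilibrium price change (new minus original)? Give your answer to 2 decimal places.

+60.50

Before the shock: 2494 - 4P = 4P - 482 ⇒ 2976 = 8P ⇒ P = 372, q = 1006.
The new curves are qd = 2978 - 4P (demand) and qs = 4P - 482 (supply).
Setting them equal: 2978 - 4P = 4P - 482 → 3460 = 8P, so P = 432.5 and q = 1248.
ΔP = 432.5 − 372 = +60.50.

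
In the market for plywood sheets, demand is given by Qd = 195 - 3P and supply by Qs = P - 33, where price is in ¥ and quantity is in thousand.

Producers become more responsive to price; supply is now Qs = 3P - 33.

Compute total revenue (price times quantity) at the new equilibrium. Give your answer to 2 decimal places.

Original equilibrium: 195 - 3P = P - 33 gives 228 = 4P, so P = 57 and Q = 24.
After the shift, demand is Qd = 195 - 3P and supply is Qs = 3P - 33.
Equate the new curves: 195 - 3P = 3P - 33, giving 228 = 6P, P = 38, Q = 81.
New expenditure = 38 × 81 = 3078.00.

3078.00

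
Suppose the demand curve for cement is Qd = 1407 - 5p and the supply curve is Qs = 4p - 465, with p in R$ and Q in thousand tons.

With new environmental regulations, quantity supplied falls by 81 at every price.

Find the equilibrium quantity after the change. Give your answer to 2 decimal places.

322.00

Initially, 1407 - 5p = 4p - 465, so 1872 = 9p and p = 208, Q = 367.
With the change applied: demand Qd = 1407 - 5p, supply Qs = 4p - 546.
Setting them equal: 1407 - 5p = 4p - 546 → 1953 = 9p, so p = 217 and Q = 322.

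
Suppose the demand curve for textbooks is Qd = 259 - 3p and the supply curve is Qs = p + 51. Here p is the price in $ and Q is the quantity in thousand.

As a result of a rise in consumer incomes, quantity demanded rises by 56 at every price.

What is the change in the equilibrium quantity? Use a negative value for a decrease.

Before the shock: 259 - 3p = p + 51 ⇒ 208 = 4p ⇒ p = 52, Q = 103.
With the change applied: demand Qd = 315 - 3p, supply Qs = p + 51.
Equate the new curves: 315 - 3p = p + 51, giving 264 = 4p, p = 66, Q = 117.
ΔQ = 117 − 103 = +14.

+14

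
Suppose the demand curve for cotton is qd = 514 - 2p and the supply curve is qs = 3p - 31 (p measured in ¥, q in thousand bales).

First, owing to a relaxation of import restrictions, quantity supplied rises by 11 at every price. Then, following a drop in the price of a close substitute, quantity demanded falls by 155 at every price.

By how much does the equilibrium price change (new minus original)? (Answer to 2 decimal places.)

-33.20

Before the shock: 514 - 2p = 3p - 31 ⇒ 545 = 5p ⇒ p = 109, q = 296.
The shock moves the curves to qd = 359 - 2p and qs = 3p - 20.
Setting them equal: 359 - 2p = 3p - 20 → 379 = 5p, so p = 75.8 and q = 207.4.
Δp = 75.8 − 109 = -33.20.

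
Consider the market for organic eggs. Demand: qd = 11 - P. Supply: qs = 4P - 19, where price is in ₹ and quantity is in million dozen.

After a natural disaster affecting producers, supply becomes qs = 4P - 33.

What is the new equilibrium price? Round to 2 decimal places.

Initially, 11 - P = 4P - 19, so 30 = 5P and P = 6, q = 5.
The shock moves the curves to qd = 11 - P and qs = 4P - 33.
Setting them equal: 11 - P = 4P - 33 → 44 = 5P, so P = 8.8 and q = 2.2.

8.80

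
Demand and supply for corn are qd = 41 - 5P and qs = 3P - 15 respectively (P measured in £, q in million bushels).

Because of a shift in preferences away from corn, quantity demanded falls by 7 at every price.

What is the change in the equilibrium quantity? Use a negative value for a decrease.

Before the shock: 41 - 5P = 3P - 15 ⇒ 56 = 8P ⇒ P = 7, q = 6.
With the change applied: demand qd = 34 - 5P, supply qs = 3P - 15.
Setting them equal: 34 - 5P = 3P - 15 → 49 = 8P, so P = 6.125 and q = 3.375.
Δq = 3.375 − 6 = -2.625.

-2.625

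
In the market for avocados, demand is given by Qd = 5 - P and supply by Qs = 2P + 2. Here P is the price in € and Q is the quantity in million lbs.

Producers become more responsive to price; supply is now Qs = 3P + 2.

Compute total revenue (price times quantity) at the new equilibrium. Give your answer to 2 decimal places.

Solve the original market: 5 - P = 2P + 2, hence P = 1 and Q = 4.
The shock moves the curves to Qd = 5 - P and Qs = 3P + 2.
Setting them equal: 5 - P = 3P + 2 → 3 = 4P, so P = 0.75 and Q = 4.25.
New expenditure = 0.75 × 4.25 = 3.19.

3.19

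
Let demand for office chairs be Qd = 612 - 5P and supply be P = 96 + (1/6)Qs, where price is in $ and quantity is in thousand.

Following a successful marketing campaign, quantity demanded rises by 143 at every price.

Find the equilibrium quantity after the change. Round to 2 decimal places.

Before the shock: 612 - 5P = 6P - 576 ⇒ 1188 = 11P ⇒ P = 108, Q = 72.
The new curves are Qd = 755 - 5P (demand) and Qs = 6P - 576 (supply).
Equate the new curves: 755 - 5P = 6P - 576, giving 1331 = 11P, P = 121, Q = 150.

150.00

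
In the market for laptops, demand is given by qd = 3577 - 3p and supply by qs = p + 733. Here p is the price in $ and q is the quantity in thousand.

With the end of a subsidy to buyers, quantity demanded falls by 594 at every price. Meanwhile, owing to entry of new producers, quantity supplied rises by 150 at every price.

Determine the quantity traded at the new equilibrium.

Original equilibrium: 3577 - 3p = p + 733 gives 2844 = 4p, so p = 711 and q = 1444.
The new curves are qd = 2983 - 3p (demand) and qs = p + 883 (supply).
Clearing the new market: 2983 - 3p = p + 883, so p = 525 and q = 1408.

1408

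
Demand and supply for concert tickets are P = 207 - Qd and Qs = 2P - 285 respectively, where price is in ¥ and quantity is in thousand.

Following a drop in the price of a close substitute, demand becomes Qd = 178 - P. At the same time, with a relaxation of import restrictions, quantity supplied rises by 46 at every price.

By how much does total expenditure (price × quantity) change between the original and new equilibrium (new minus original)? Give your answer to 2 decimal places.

-1631.00

Original equilibrium: 207 - P = 2P - 285 gives 492 = 3P, so P = 164 and Q = 43.
With the change applied: demand Qd = 178 - P, supply Qs = 2P - 239.
Clearing the new market: 178 - P = 2P - 239, so P = 139 and Q = 39.
Expenditure moves from 164×43 = 7052 to 139×39 = 5421; change = -1631.00.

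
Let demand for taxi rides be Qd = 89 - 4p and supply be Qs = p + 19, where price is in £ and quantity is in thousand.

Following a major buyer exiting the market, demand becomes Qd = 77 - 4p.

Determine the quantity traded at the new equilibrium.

Before the shock: 89 - 4p = p + 19 ⇒ 70 = 5p ⇒ p = 14, Q = 33.
The new curves are Qd = 77 - 4p (demand) and Qs = p + 19 (supply).
New equilibrium: 77 - 4p = p + 19 ⇒ 58 = 5p ⇒ p = 11.6, Q = 30.6.

30.6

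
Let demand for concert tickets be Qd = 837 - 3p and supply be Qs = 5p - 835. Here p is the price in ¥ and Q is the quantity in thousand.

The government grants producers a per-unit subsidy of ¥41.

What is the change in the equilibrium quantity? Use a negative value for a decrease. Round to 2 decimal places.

+76.88

Solve the original market: 837 - 3p = 5p - 835, hence p = 209 and Q = 210.
Since sellers receive the price plus the subsidy, the effective supply curve becomes Qs = 5p - 630.
Equate the new curves: 837 - 3p = 5p - 630, giving 1467 = 8p, p = 183.375, Q = 286.875.
ΔQ = 286.875 − 210 = +76.88.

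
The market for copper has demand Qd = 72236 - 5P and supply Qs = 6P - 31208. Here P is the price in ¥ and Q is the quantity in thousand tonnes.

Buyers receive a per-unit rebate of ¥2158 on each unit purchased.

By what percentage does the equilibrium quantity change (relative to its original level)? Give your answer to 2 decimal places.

Before the shock: 72236 - 5P = 6P - 31208 ⇒ 103444 = 11P ⇒ P = 9404, Q = 25216.
Since buyers' out-of-pocket price is the market price minus the rebate, the effective demand curve becomes Qd = 83026 - 5P.
New equilibrium: 83026 - 5P = 6P - 31208 ⇒ 114234 = 11P ⇒ P = 114234/11 ≈ 10384.9091, Q = 342116/11 ≈ 31101.4545.
%ΔQ = (31101.4545 − 25216) / 25216 × 100 = +23.34%.

+23.34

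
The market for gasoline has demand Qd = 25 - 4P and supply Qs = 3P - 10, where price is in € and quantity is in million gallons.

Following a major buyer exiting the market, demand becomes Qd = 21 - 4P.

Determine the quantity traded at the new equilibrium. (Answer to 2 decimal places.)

3.29

Before the shock: 25 - 4P = 3P - 10 ⇒ 35 = 7P ⇒ P = 5, Q = 5.
The new curves are Qd = 21 - 4P (demand) and Qs = 3P - 10 (supply).
New equilibrium: 21 - 4P = 3P - 10 ⇒ 31 = 7P ⇒ P = 31/7 ≈ 4.4286, Q = 23/7 ≈ 3.2857.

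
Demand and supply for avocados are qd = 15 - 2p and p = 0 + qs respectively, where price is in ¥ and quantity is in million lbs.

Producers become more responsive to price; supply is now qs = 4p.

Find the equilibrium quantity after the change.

10

Initially, 15 - 2p = p, so 15 = 3p and p = 5, q = 5.
The new curves are qd = 15 - 2p (demand) and qs = 4p (supply).
New equilibrium: 15 - 2p = 4p ⇒ 15 = 6p ⇒ p = 2.5, q = 10.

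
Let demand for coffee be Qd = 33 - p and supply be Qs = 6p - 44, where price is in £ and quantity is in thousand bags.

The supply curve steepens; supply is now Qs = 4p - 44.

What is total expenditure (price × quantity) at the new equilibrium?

Before the shock: 33 - p = 6p - 44 ⇒ 77 = 7p ⇒ p = 11, Q = 22.
With the change applied: demand Qd = 33 - p, supply Qs = 4p - 44.
Equate the new curves: 33 - p = 4p - 44, giving 77 = 5p, p = 15.4, Q = 17.6.
New expenditure = 15.4 × 17.6 = 271.04.

271.04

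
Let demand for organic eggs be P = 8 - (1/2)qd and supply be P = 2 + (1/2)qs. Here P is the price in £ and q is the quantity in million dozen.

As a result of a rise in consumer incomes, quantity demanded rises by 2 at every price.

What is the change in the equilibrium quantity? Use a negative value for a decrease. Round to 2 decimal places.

+1.00

Initially, 16 - 2P = 2P - 4, so 20 = 4P and P = 5, q = 6.
The new curves are qd = 18 - 2P (demand) and qs = 2P - 4 (supply).
Setting them equal: 18 - 2P = 2P - 4 → 22 = 4P, so P = 5.5 and q = 7.
Δq = 7 − 6 = +1.00.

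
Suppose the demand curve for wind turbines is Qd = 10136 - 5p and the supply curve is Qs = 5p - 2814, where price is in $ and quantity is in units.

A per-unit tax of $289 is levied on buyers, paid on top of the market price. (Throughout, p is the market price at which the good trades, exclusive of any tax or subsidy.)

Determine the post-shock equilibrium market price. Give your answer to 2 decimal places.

1150.50

Before the shock: 10136 - 5p = 5p - 2814 ⇒ 12950 = 10p ⇒ p = 1295, Q = 3661.
Since buyers pay the price plus the tax, the effective demand curve becomes Qd = 8691 - 5p.
Equate the new curves: 8691 - 5p = 5p - 2814, giving 11505 = 10p, p = 1150.5, Q = 2938.5.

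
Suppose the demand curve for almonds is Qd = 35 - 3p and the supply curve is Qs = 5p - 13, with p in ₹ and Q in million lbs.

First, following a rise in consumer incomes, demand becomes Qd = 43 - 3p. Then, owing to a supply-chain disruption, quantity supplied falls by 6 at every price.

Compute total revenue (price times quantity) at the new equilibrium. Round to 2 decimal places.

Original equilibrium: 35 - 3p = 5p - 13 gives 48 = 8p, so p = 6 and Q = 17.
After the shift, demand is Qd = 43 - 3p and supply is Qs = 5p - 19.
New equilibrium: 43 - 3p = 5p - 19 ⇒ 62 = 8p ⇒ p = 7.75, Q = 19.75.
New expenditure = 7.75 × 19.75 = 153.06.

153.06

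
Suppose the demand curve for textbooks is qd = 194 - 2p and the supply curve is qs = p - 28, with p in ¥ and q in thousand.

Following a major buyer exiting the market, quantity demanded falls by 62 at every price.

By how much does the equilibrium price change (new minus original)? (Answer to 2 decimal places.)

-20.67

Before the shock: 194 - 2p = p - 28 ⇒ 222 = 3p ⇒ p = 74, q = 46.
The shock moves the curves to qd = 132 - 2p and qs = p - 28.
New equilibrium: 132 - 2p = p - 28 ⇒ 160 = 3p ⇒ p = 160/3 ≈ 53.3333, q = 76/3 ≈ 25.3333.
Δp = 53.3333 − 74 = -20.67.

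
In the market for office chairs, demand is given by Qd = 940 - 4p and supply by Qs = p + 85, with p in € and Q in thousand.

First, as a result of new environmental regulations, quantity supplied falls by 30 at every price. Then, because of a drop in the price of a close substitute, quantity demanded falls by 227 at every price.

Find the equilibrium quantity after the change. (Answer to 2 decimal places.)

186.60

Before the shock: 940 - 4p = p + 85 ⇒ 855 = 5p ⇒ p = 171, Q = 256.
The new curves are Qd = 713 - 4p (demand) and Qs = p + 55 (supply).
Clearing the new market: 713 - 4p = p + 55, so p = 131.6 and Q = 186.6.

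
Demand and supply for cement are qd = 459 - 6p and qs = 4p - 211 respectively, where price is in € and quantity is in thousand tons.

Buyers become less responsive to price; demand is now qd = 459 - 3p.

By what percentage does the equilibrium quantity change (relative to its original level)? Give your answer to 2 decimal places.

Before the shock: 459 - 6p = 4p - 211 ⇒ 670 = 10p ⇒ p = 67, q = 57.
After the shift, demand is qd = 459 - 3p and supply is qs = 4p - 211.
Setting them equal: 459 - 3p = 4p - 211 → 670 = 7p, so p = 670/7 ≈ 95.7143 and q = 1203/7 ≈ 171.8571.
%Δq = (171.8571 − 57) / 57 × 100 = +201.50%.

+201.50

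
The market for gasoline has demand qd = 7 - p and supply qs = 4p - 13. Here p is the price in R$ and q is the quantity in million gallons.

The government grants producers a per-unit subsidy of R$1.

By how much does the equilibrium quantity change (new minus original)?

+0.8

Before the shock: 7 - p = 4p - 13 ⇒ 20 = 5p ⇒ p = 4, q = 3.
Since sellers receive the price plus the subsidy, the effective supply curve becomes qs = 4p - 9.
New equilibrium: 7 - p = 4p - 9 ⇒ 16 = 5p ⇒ p = 3.2, q = 3.8.
Δq = 3.8 − 3 = +0.8.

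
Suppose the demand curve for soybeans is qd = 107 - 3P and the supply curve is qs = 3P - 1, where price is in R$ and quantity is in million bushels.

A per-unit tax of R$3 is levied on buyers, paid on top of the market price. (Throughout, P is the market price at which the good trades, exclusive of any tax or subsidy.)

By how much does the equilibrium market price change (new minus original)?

-1.5

Initially, 107 - 3P = 3P - 1, so 108 = 6P and P = 18, q = 53.
Since buyers pay the price plus the tax, the effective demand curve becomes qd = 98 - 3P.
Clearing the new market: 98 - 3P = 3P - 1, so P = 16.5 and q = 48.5.
ΔP = 16.5 − 18 = -1.5.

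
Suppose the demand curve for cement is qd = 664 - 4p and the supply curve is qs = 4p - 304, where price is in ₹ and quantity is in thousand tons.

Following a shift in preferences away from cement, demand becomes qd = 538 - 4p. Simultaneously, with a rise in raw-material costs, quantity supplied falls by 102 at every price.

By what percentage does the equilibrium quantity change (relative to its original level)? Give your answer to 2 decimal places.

Initially, 664 - 4p = 4p - 304, so 968 = 8p and p = 121, q = 180.
The shock moves the curves to qd = 538 - 4p and qs = 4p - 406.
Equate the new curves: 538 - 4p = 4p - 406, giving 944 = 8p, p = 118, q = 66.
%Δq = (66 − 180) / 180 × 100 = -63.33%.

-63.33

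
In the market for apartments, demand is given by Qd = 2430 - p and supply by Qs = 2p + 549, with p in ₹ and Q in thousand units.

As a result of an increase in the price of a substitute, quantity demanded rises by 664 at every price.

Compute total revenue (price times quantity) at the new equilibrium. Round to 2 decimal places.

1905073.89

Initially, 2430 - p = 2p + 549, so 1881 = 3p and p = 627, Q = 1803.
The shock moves the curves to Qd = 3094 - p and Qs = 2p + 549.
New equilibrium: 3094 - p = 2p + 549 ⇒ 2545 = 3p ⇒ p = 2545/3 ≈ 848.3333, Q = 6737/3 ≈ 2245.6667.
New expenditure = 848.3333 × 2245.6667 = 1905073.89.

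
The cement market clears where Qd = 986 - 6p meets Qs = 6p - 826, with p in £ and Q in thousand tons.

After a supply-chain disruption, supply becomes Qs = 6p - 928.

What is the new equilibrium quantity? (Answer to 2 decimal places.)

Solve the original market: 986 - 6p = 6p - 826, hence p = 151 and Q = 80.
The shock moves the curves to Qd = 986 - 6p and Qs = 6p - 928.
Clearing the new market: 986 - 6p = 6p - 928, so p = 159.5 and Q = 29.

29.00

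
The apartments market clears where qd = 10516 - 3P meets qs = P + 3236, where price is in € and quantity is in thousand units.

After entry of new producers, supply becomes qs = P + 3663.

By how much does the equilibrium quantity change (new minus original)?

Initially, 10516 - 3P = P + 3236, so 7280 = 4P and P = 1820, q = 5056.
The new curves are qd = 10516 - 3P (demand) and qs = P + 3663 (supply).
Equate the new curves: 10516 - 3P = P + 3663, giving 6853 = 4P, P = 1713.25, q = 5376.25.
Δq = 5376.25 − 5056 = +320.25.

+320.25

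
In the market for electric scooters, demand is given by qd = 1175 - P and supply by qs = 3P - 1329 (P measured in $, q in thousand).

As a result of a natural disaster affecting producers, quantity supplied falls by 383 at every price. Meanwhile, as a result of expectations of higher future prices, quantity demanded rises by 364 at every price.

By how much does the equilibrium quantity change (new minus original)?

Initially, 1175 - P = 3P - 1329, so 2504 = 4P and P = 626, q = 549.
The shock moves the curves to qd = 1539 - P and qs = 3P - 1712.
Setting them equal: 1539 - P = 3P - 1712 → 3251 = 4P, so P = 812.75 and q = 726.25.
Δq = 726.25 − 549 = +177.25.

+177.25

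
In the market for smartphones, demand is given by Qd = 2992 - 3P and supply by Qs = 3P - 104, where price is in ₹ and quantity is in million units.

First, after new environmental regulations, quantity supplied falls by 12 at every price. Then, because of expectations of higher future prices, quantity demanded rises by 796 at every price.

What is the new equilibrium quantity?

1836

Original equilibrium: 2992 - 3P = 3P - 104 gives 3096 = 6P, so P = 516 and Q = 1444.
The new curves are Qd = 3788 - 3P (demand) and Qs = 3P - 116 (supply).
New equilibrium: 3788 - 3P = 3P - 116 ⇒ 3904 = 6P ⇒ P = 1952/3 ≈ 650.6667, Q = 1836.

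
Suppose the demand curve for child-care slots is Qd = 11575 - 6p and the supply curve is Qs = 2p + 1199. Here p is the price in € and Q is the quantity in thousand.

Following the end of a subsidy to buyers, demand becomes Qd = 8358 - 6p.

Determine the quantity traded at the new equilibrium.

2988.75

Before the shock: 11575 - 6p = 2p + 1199 ⇒ 10376 = 8p ⇒ p = 1297, Q = 3793.
With the change applied: demand Qd = 8358 - 6p, supply Qs = 2p + 1199.
Equate the new curves: 8358 - 6p = 2p + 1199, giving 7159 = 8p, p = 894.875, Q = 2988.75.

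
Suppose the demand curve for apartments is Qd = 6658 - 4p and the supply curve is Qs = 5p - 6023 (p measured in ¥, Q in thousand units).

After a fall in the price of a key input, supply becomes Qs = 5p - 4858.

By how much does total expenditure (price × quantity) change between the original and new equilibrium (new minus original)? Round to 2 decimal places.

+530233.21

Original equilibrium: 6658 - 4p = 5p - 6023 gives 12681 = 9p, so p = 1409 and Q = 1022.
With the change applied: demand Qd = 6658 - 4p, supply Qs = 5p - 4858.
New equilibrium: 6658 - 4p = 5p - 4858 ⇒ 11516 = 9p ⇒ p = 11516/9 ≈ 1279.5556, Q = 13858/9 ≈ 1539.7778.
Expenditure moves from 1409×1022 = 1439998 to 1279.5556×1539.7778 = 1970231.2099; change = +530233.21.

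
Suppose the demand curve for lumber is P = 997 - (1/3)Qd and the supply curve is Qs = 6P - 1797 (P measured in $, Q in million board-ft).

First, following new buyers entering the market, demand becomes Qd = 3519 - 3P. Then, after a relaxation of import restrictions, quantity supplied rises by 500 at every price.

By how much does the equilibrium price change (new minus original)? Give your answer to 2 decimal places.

+3.11

Initially, 2991 - 3P = 6P - 1797, so 4788 = 9P and P = 532, Q = 1395.
The new curves are Qd = 3519 - 3P (demand) and Qs = 6P - 1297 (supply).
Clearing the new market: 3519 - 3P = 6P - 1297, so P = 4816/9 ≈ 535.1111 and Q = 5741/3 ≈ 1913.6667.
ΔP = 535.1111 − 532 = +3.11.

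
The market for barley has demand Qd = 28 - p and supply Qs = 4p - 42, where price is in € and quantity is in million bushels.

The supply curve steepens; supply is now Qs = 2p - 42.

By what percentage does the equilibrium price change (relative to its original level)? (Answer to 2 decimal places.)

Original equilibrium: 28 - p = 4p - 42 gives 70 = 5p, so p = 14 and Q = 14.
With the change applied: demand Qd = 28 - p, supply Qs = 2p - 42.
New equilibrium: 28 - p = 2p - 42 ⇒ 70 = 3p ⇒ p = 70/3 ≈ 23.3333, Q = 14/3 ≈ 4.6667.
%Δp = (23.3333 − 14) / 14 × 100 = +66.67%.

+66.67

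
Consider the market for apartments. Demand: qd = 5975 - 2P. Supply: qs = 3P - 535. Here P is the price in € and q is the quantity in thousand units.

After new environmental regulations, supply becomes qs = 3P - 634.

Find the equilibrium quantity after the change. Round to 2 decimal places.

Solve the original market: 5975 - 2P = 3P - 535, hence P = 1302 and q = 3371.
With the change applied: demand qd = 5975 - 2P, supply qs = 3P - 634.
New equilibrium: 5975 - 2P = 3P - 634 ⇒ 6609 = 5P ⇒ P = 1321.8, q = 3331.4.

3331.40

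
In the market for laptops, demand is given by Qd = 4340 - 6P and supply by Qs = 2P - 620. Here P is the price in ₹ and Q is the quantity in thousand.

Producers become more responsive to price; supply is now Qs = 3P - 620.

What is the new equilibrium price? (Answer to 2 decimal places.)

551.11

Before the shock: 4340 - 6P = 2P - 620 ⇒ 4960 = 8P ⇒ P = 620, Q = 620.
The shock moves the curves to Qd = 4340 - 6P and Qs = 3P - 620.
Clearing the new market: 4340 - 6P = 3P - 620, so P = 4960/9 ≈ 551.1111 and Q = 3100/3 ≈ 1033.3333.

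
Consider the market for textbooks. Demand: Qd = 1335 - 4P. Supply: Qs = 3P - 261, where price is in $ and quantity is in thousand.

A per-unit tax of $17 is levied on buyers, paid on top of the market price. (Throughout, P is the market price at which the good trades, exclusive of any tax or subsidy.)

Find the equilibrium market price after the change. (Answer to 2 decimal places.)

Original equilibrium: 1335 - 4P = 3P - 261 gives 1596 = 7P, so P = 228 and Q = 423.
Since buyers pay the price plus the tax, the effective demand curve becomes Qd = 1267 - 4P.
New equilibrium: 1267 - 4P = 3P - 261 ⇒ 1528 = 7P ⇒ P = 1528/7 ≈ 218.2857, Q = 2757/7 ≈ 393.8571.

218.29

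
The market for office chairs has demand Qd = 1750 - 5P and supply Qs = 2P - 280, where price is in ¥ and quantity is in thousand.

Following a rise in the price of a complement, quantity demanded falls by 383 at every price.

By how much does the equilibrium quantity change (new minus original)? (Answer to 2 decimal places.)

-109.43

Original equilibrium: 1750 - 5P = 2P - 280 gives 2030 = 7P, so P = 290 and Q = 300.
After the shift, demand is Qd = 1367 - 5P and supply is Qs = 2P - 280.
Equate the new curves: 1367 - 5P = 2P - 280, giving 1647 = 7P, P = 1647/7 ≈ 235.2857, Q = 1334/7 ≈ 190.5714.
ΔQ = 190.5714 − 300 = -109.43.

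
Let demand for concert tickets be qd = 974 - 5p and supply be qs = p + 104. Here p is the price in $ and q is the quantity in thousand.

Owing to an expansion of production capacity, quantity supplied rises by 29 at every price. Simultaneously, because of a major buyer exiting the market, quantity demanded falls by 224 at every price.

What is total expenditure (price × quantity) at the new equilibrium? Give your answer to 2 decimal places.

24251.53

Original equilibrium: 974 - 5p = p + 104 gives 870 = 6p, so p = 145 and q = 249.
The shock moves the curves to qd = 750 - 5p and qs = p + 133.
Equate the new curves: 750 - 5p = p + 133, giving 617 = 6p, p = 617/6 ≈ 102.8333, q = 1415/6 ≈ 235.8333.
New expenditure = 102.8333 × 235.8333 = 24251.53.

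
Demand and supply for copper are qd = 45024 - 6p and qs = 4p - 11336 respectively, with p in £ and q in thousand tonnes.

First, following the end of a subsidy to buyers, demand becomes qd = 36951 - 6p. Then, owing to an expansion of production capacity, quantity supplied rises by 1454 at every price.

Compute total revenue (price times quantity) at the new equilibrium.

Initially, 45024 - 6p = 4p - 11336, so 56360 = 10p and p = 5636, q = 11208.
With the change applied: demand qd = 36951 - 6p, supply qs = 4p - 9882.
Equate the new curves: 36951 - 6p = 4p - 9882, giving 46833 = 10p, p = 4683.3, q = 8851.2.
New expenditure = 4683.3 × 8851.2 = 41452824.96.

41452824.96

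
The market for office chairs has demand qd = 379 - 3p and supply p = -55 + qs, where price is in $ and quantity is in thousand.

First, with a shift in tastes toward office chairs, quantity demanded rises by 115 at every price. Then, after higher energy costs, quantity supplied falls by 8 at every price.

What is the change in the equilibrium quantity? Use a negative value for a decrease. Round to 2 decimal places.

Initially, 379 - 3p = p + 55, so 324 = 4p and p = 81, q = 136.
After the shift, demand is qd = 494 - 3p and supply is qs = p + 47.
Clearing the new market: 494 - 3p = p + 47, so p = 111.75 and q = 158.75.
Δq = 158.75 − 136 = +22.75.

+22.75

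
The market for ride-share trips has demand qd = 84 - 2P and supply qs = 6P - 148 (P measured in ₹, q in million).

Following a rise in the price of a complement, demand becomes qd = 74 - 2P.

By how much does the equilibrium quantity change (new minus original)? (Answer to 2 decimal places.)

Before the shock: 84 - 2P = 6P - 148 ⇒ 232 = 8P ⇒ P = 29, q = 26.
The new curves are qd = 74 - 2P (demand) and qs = 6P - 148 (supply).
Setting them equal: 74 - 2P = 6P - 148 → 222 = 8P, so P = 27.75 and q = 18.5.
Δq = 18.5 − 26 = -7.50.

-7.50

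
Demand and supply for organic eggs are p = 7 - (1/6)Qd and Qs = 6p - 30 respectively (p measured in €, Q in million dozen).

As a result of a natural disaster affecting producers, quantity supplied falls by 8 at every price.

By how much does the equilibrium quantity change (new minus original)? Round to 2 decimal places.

Initially, 42 - 6p = 6p - 30, so 72 = 12p and p = 6, Q = 6.
The shock moves the curves to Qd = 42 - 6p and Qs = 6p - 38.
Setting them equal: 42 - 6p = 6p - 38 → 80 = 12p, so p = 20/3 ≈ 6.6667 and Q = 2.
ΔQ = 2 − 6 = -4.00.

-4.00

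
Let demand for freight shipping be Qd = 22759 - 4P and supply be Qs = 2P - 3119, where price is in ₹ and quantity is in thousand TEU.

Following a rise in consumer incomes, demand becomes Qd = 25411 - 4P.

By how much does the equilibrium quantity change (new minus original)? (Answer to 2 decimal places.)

+884.00

Before the shock: 22759 - 4P = 2P - 3119 ⇒ 25878 = 6P ⇒ P = 4313, Q = 5507.
The shock moves the curves to Qd = 25411 - 4P and Qs = 2P - 3119.
New equilibrium: 25411 - 4P = 2P - 3119 ⇒ 28530 = 6P ⇒ P = 4755, Q = 6391.
ΔQ = 6391 − 5507 = +884.00.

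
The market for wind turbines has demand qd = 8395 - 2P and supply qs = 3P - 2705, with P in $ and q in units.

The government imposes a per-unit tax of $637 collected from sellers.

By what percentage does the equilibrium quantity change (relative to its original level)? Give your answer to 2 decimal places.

Before the shock: 8395 - 2P = 3P - 2705 ⇒ 11100 = 5P ⇒ P = 2220, q = 3955.
Since sellers keep the price net of the tax, the effective supply curve becomes qs = 3P - 4616.
Setting them equal: 8395 - 2P = 3P - 4616 → 13011 = 5P, so P = 2602.2 and q = 3190.6.
%Δq = (3190.6 − 3955) / 3955 × 100 = -19.33%.

-19.33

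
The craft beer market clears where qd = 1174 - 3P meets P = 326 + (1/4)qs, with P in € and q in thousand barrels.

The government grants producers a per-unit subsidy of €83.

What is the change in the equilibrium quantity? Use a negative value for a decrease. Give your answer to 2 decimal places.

+142.29

Initially, 1174 - 3P = 4P - 1304, so 2478 = 7P and P = 354, q = 112.
Since sellers receive the price plus the subsidy, the effective supply curve becomes qs = 4P - 972.
Equate the new curves: 1174 - 3P = 4P - 972, giving 2146 = 7P, P = 2146/7 ≈ 306.5714, q = 1780/7 ≈ 254.2857.
Δq = 254.2857 − 112 = +142.29.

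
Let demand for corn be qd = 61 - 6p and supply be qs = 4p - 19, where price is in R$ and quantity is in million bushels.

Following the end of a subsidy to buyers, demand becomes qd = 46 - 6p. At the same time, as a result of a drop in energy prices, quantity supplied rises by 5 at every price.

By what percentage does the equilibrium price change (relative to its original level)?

-25

Original equilibrium: 61 - 6p = 4p - 19 gives 80 = 10p, so p = 8 and q = 13.
The shock moves the curves to qd = 46 - 6p and qs = 4p - 14.
Setting them equal: 46 - 6p = 4p - 14 → 60 = 10p, so p = 6 and q = 10.
%Δp = (6 − 8) / 8 × 100 = -25%.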